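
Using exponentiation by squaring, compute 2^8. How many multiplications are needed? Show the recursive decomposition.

Computing 2^8 by squaring (build up from 2^1; each line after the first costs one multiplication):

2^1 = 2
2^2 = (2^1)^2 = 2^2 = 4
2^4 = (2^2)^2 = 4^2 = 16
2^8 = (2^4)^2 = 16^2 = 256

Result: 256
Multiplications needed: 3 (3 lines after 2^1)

2^8 = 256. Using exponentiation by squaring, this requires 3 multiplications. The key idea: if the exponent is even, square the half-power; if odd, multiply by the base once.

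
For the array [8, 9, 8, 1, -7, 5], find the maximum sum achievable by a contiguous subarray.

Using Kadane's algorithm on [8, 9, 8, 1, -7, 5]:

Scanning through the array:
Position 1 (value 9): max_ending_here = 17, max_so_far = 17
Position 2 (value 8): max_ending_here = 25, max_so_far = 25
Position 3 (value 1): max_ending_here = 26, max_so_far = 26
Position 4 (value -7): max_ending_here = 19, max_so_far = 26
Position 5 (value 5): max_ending_here = 24, max_so_far = 26

Maximum subarray: [8, 9, 8, 1]
Maximum sum: 26

The maximum subarray is [8, 9, 8, 1] with sum 26. This subarray runs from index 0 to index 3.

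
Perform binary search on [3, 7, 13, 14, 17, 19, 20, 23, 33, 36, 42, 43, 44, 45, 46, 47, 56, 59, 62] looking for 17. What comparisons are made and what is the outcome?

Binary search for 17 in [3, 7, 13, 14, 17, 19, 20, 23, 33, 36, 42, 43, 44, 45, 46, 47, 56, 59, 62]:

lo=0, hi=18, mid=9, arr[mid]=36 -> 36 > 17, search left half
lo=0, hi=8, mid=4, arr[mid]=17 -> Found target at index 4!

Binary search finds 17 at index 4 after 2 comparisons. The search repeatedly halves the search space by comparing with the middle element.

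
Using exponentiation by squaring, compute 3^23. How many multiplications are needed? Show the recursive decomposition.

Computing 3^23 by squaring (build up from 3^1; each line after the first costs one multiplication):

3^1 = 3
3^2 = (3^1)^2 = 3^2 = 9
3^4 = (3^2)^2 = 9^2 = 81
3^5 = 3 * 3^4 = 3 * 81 = 243
3^10 = (3^5)^2 = 243^2 = 59049
3^11 = 3 * 3^10 = 3 * 59049 = 177147
3^22 = (3^11)^2 = 177147^2 = 31381059609
3^23 = 3 * 3^22 = 3 * 31381059609 = 94143178827

Result: 94143178827
Multiplications needed: 7 (7 lines after 3^1)

3^23 = 94143178827. Using exponentiation by squaring, this requires 7 multiplications. The key idea: if the exponent is even, square the half-power; if odd, multiply by the base once.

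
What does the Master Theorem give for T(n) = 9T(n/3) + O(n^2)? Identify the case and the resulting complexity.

Master Theorem for T(n) = 9T(n/3) + O(n^2):

a = 9, b = 3, c = 2
log_b(a) = log_3(9) = 2.0000

Case 2: c = 2 = log_3(9) = 2.0000
T(n) = O(n^2 log n) = O(n^2 log n)

For T(n) = 9T(n/3) + O(n^2): log_3(9) = 2.0000. This is Case 2 of the Master Theorem (c = log_b(a), equal work at all levels), giving O(n^2 log n).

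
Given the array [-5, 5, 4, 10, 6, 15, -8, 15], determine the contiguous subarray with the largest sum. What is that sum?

Using Kadane's algorithm on [-5, 5, 4, 10, 6, 15, -8, 15]:

Scanning through the array:
Position 1 (value 5): max_ending_here = 5, max_so_far = 5
Position 2 (value 4): max_ending_here = 9, max_so_far = 9
Position 3 (value 10): max_ending_here = 19, max_so_far = 19
Position 4 (value 6): max_ending_here = 25, max_so_far = 25
Position 5 (value 15): max_ending_here = 40, max_so_far = 40
Position 6 (value -8): max_ending_here = 32, max_so_far = 40
Position 7 (value 15): max_ending_here = 47, max_so_far = 47

Maximum subarray: [5, 4, 10, 6, 15, -8, 15]
Maximum sum: 47

The maximum subarray is [5, 4, 10, 6, 15, -8, 15] with sum 47. This subarray runs from index 1 to index 7.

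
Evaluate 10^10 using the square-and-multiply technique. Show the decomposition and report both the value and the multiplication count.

Computing 10^10 by squaring (build up from 10^1; each line after the first costs one multiplication):

10^1 = 10
10^2 = (10^1)^2 = 10^2 = 100
10^4 = (10^2)^2 = 100^2 = 10000
10^5 = 10 * 10^4 = 10 * 10000 = 100000
10^10 = (10^5)^2 = 100000^2 = 10000000000

Result: 10000000000
Multiplications needed: 4 (4 lines after 10^1)

10^10 = 10000000000. Using exponentiation by squaring, this requires 4 multiplications. The key idea: if the exponent is even, square the half-power; if odd, multiply by the base once.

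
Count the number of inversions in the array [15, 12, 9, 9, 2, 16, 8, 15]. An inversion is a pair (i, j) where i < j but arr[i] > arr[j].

Finding inversions in [15, 12, 9, 9, 2, 16, 8, 15]:

(0, 1): arr[0]=15 > arr[1]=12
(0, 2): arr[0]=15 > arr[2]=9
(0, 3): arr[0]=15 > arr[3]=9
(0, 4): arr[0]=15 > arr[4]=2
(0, 6): arr[0]=15 > arr[6]=8
(1, 2): arr[1]=12 > arr[2]=9
(1, 3): arr[1]=12 > arr[3]=9
(1, 4): arr[1]=12 > arr[4]=2
(1, 6): arr[1]=12 > arr[6]=8
(2, 4): arr[2]=9 > arr[4]=2
(2, 6): arr[2]=9 > arr[6]=8
(3, 4): arr[3]=9 > arr[4]=2
(3, 6): arr[3]=9 > arr[6]=8
(5, 6): arr[5]=16 > arr[6]=8
(5, 7): arr[5]=16 > arr[7]=15

Total inversions: 15

The array has 15 inversion(s): (0,1), (0,2), (0,3), (0,4), (0,6), (1,2), (1,3), (1,4), (1,6), (2,4), (2,6), (3,4), (3,6), (5,6), (5,7). Each pair (i,j) satisfies i < j and arr[i] > arr[j].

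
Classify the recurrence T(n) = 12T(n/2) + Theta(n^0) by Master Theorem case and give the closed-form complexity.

Master Theorem for T(n) = 12T(n/2) + O(n^0):

a = 12, b = 2, c = 0
log_b(a) = log_2(12) = 3.5850

Case 1: c = 0 < log_2(12) = 3.5850
T(n) = O(n^(log_2 12))

For T(n) = 12T(n/2) + O(n^0): log_2(12) = 3.5850. This is Case 1 of the Master Theorem (c < log_b(a), work dominated by leaves), giving O(n^(log_2 12)).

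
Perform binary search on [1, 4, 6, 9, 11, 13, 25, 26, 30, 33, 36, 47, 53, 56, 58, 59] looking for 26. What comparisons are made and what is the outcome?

Binary search for 26 in [1, 4, 6, 9, 11, 13, 25, 26, 30, 33, 36, 47, 53, 56, 58, 59]:

lo=0, hi=15, mid=7, arr[mid]=26 -> Found target at index 7!

Binary search finds 26 at index 7 after 1 comparisons. The search repeatedly halves the search space by comparing with the middle element.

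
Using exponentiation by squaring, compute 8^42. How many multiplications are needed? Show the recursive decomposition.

Computing 8^42 by squaring (build up from 8^1; each line after the first costs one multiplication):

8^1 = 8
8^2 = (8^1)^2 = 8^2 = 64
8^4 = (8^2)^2 = 64^2 = 4096
8^5 = 8 * 8^4 = 8 * 4096 = 32768
8^10 = (8^5)^2 = 32768^2 = 1073741824
8^20 = (8^10)^2 = 1073741824^2 = 1152921504606846976
8^21 = 8 * 8^20 = 8 * 1152921504606846976 = 9223372036854775808
8^42 = (8^21)^2 = 9223372036854775808^2 = 85070591730234615865843651857942052864

Result: 85070591730234615865843651857942052864
Multiplications needed: 7 (7 lines after 8^1)

8^42 = 85070591730234615865843651857942052864. Using exponentiation by squaring, this requires 7 multiplications. The key idea: if the exponent is even, square the half-power; if odd, multiply by the base once.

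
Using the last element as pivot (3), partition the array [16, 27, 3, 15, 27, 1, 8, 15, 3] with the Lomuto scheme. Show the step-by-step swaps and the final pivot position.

Lomuto partition with pivot = 3:

Initial array: [16, 27, 3, 15, 27, 1, 8, 15, 3]

arr[0]=16 > 3: no swap
arr[1]=27 > 3: no swap
arr[2]=3 <= 3: swap with position 0, array becomes [3, 27, 16, 15, 27, 1, 8, 15, 3]
arr[3]=15 > 3: no swap
arr[4]=27 > 3: no swap
arr[5]=1 <= 3: swap with position 1, array becomes [3, 1, 16, 15, 27, 27, 8, 15, 3]
arr[6]=8 > 3: no swap
arr[7]=15 > 3: no swap

Place pivot at position 2: [3, 1, 3, 15, 27, 27, 8, 15, 16]
Pivot position: 2

After partitioning with pivot 3, the array becomes [3, 1, 3, 15, 27, 27, 8, 15, 16]. The pivot is placed at index 2. All elements to the left of the pivot are <= 3, and all elements to the right are > 3.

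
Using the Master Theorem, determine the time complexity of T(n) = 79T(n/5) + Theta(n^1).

Master Theorem for T(n) = 79T(n/5) + O(n^1):

a = 79, b = 5, c = 1
log_b(a) = log_5(79) = 2.7149

Case 1: c = 1 < log_5(79) = 2.7149
T(n) = O(n^(log_5 79))

For T(n) = 79T(n/5) + O(n^1): log_5(79) = 2.7149. This is Case 1 of the Master Theorem (c < log_b(a), work dominated by leaves), giving O(n^(log_5 79)).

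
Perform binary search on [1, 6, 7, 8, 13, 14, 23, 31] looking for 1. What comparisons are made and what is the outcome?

Binary search for 1 in [1, 6, 7, 8, 13, 14, 23, 31]:

lo=0, hi=7, mid=3, arr[mid]=8 -> 8 > 1, search left half
lo=0, hi=2, mid=1, arr[mid]=6 -> 6 > 1, search left half
lo=0, hi=0, mid=0, arr[mid]=1 -> Found target at index 0!

Binary search finds 1 at index 0 after 3 comparisons. The search repeatedly halves the search space by comparing with the middle element.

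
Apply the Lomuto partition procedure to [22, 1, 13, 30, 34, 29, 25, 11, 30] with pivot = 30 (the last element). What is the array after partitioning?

Lomuto partition with pivot = 30:

Initial array: [22, 1, 13, 30, 34, 29, 25, 11, 30]

arr[0]=22 <= 30: swap with position 0, array becomes [22, 1, 13, 30, 34, 29, 25, 11, 30]
arr[1]=1 <= 30: swap with position 1, array becomes [22, 1, 13, 30, 34, 29, 25, 11, 30]
arr[2]=13 <= 30: swap with position 2, array becomes [22, 1, 13, 30, 34, 29, 25, 11, 30]
arr[3]=30 <= 30: swap with position 3, array becomes [22, 1, 13, 30, 34, 29, 25, 11, 30]
arr[4]=34 > 30: no swap
arr[5]=29 <= 30: swap with position 4, array becomes [22, 1, 13, 30, 29, 34, 25, 11, 30]
arr[6]=25 <= 30: swap with position 5, array becomes [22, 1, 13, 30, 29, 25, 34, 11, 30]
arr[7]=11 <= 30: swap with position 6, array becomes [22, 1, 13, 30, 29, 25, 11, 34, 30]

Place pivot at position 7: [22, 1, 13, 30, 29, 25, 11, 30, 34]
Pivot position: 7

After partitioning with pivot 30, the array becomes [22, 1, 13, 30, 29, 25, 11, 30, 34]. The pivot is placed at index 7. All elements to the left of the pivot are <= 30, and all elements to the right are > 30.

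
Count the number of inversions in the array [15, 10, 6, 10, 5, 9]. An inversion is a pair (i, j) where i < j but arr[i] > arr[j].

Finding inversions in [15, 10, 6, 10, 5, 9]:

(0, 1): arr[0]=15 > arr[1]=10
(0, 2): arr[0]=15 > arr[2]=6
(0, 3): arr[0]=15 > arr[3]=10
(0, 4): arr[0]=15 > arr[4]=5
(0, 5): arr[0]=15 > arr[5]=9
(1, 2): arr[1]=10 > arr[2]=6
(1, 4): arr[1]=10 > arr[4]=5
(1, 5): arr[1]=10 > arr[5]=9
(2, 4): arr[2]=6 > arr[4]=5
(3, 4): arr[3]=10 > arr[4]=5
(3, 5): arr[3]=10 > arr[5]=9

Total inversions: 11

The array has 11 inversion(s): (0,1), (0,2), (0,3), (0,4), (0,5), (1,2), (1,4), (1,5), (2,4), (3,4), (3,5). Each pair (i,j) satisfies i < j and arr[i] > arr[j].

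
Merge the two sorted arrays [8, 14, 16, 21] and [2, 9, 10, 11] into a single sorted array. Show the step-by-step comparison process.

Merging process:

Compare 8 vs 2: take 2 from right. Merged: [2]
Compare 8 vs 9: take 8 from left. Merged: [2, 8]
Compare 14 vs 9: take 9 from right. Merged: [2, 8, 9]
Compare 14 vs 10: take 10 from right. Merged: [2, 8, 9, 10]
Compare 14 vs 11: take 11 from right. Merged: [2, 8, 9, 10, 11]
Append remaining from left: [14, 16, 21]. Merged: [2, 8, 9, 10, 11, 14, 16, 21]

Final merged array: [2, 8, 9, 10, 11, 14, 16, 21]
Total comparisons: 5

The merged array is [2, 8, 9, 10, 11, 14, 16, 21], requiring 5 comparisons. The merge step runs in O(n) time where n is the total number of elements.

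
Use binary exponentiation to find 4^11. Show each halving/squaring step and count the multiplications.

Computing 4^11 by squaring (build up from 4^1; each line after the first costs one multiplication):

4^1 = 4
4^2 = (4^1)^2 = 4^2 = 16
4^4 = (4^2)^2 = 16^2 = 256
4^5 = 4 * 4^4 = 4 * 256 = 1024
4^10 = (4^5)^2 = 1024^2 = 1048576
4^11 = 4 * 4^10 = 4 * 1048576 = 4194304

Result: 4194304
Multiplications needed: 5 (5 lines after 4^1)

4^11 = 4194304. Using exponentiation by squaring, this requires 5 multiplications. The key idea: if the exponent is even, square the half-power; if odd, multiply by the base once.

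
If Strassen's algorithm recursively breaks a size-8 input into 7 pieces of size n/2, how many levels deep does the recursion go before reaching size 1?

For divide and conquer with division factor 2:

Problem sizes at each level:
Level 0: 8
Level 1: 4
Level 2: 2
Level 3: 1

The root is level 0 and the size-1 base case is level 3 (the tree spans levels 0 through 3, i.e. 4 levels counting the root), so the depth is the number of divisions: log_2(8) = 3

The recursion tree depth is log_2(8) = 3. At each level, the problem size is divided by 2, so it takes 3 divisions to reduce to a base case of size 1. The algorithm makes 7 recursive calls at each level.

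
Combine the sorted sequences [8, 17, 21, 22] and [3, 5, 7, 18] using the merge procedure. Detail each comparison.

Merging process:

Compare 8 vs 3: take 3 from right. Merged: [3]
Compare 8 vs 5: take 5 from right. Merged: [3, 5]
Compare 8 vs 7: take 7 from right. Merged: [3, 5, 7]
Compare 8 vs 18: take 8 from left. Merged: [3, 5, 7, 8]
Compare 17 vs 18: take 17 from left. Merged: [3, 5, 7, 8, 17]
Compare 21 vs 18: take 18 from right. Merged: [3, 5, 7, 8, 17, 18]
Append remaining from left: [21, 22]. Merged: [3, 5, 7, 8, 17, 18, 21, 22]

Final merged array: [3, 5, 7, 8, 17, 18, 21, 22]
Total comparisons: 6

The merged array is [3, 5, 7, 8, 17, 18, 21, 22], requiring 6 comparisons. The merge step runs in O(n) time where n is the total number of elements.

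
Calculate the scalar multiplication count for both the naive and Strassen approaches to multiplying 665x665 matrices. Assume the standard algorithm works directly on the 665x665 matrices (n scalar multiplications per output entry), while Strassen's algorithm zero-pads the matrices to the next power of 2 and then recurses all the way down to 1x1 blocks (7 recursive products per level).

Matrix multiplication for 665x665 matrices:

Strassen's algorithm requires power-of-2 dimensions. Pad 665x665 to 1024x1024 (next power of 2).

Standard algorithm: 665^3 = 294079625 multiplications
Strassen's algorithm: 7^(log2(1024)) = 7^10 = 282475249 multiplications
Savings: 294079625 - 282475249 = 11604376 multiplications

Standard: 294079625 multiplications (665^3). Strassen: 282475249 multiplications (7^10, after padding to 1024x1024). Strassen reduces 8 recursive multiplications to 7 at each level.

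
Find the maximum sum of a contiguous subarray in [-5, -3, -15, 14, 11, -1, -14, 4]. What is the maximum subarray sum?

Using Kadane's algorithm on [-5, -3, -15, 14, 11, -1, -14, 4]:

Scanning through the array:
Position 1 (value -3): max_ending_here = -3, max_so_far = -3
Position 2 (value -15): max_ending_here = -15, max_so_far = -3
Position 3 (value 14): max_ending_here = 14, max_so_far = 14
Position 4 (value 11): max_ending_here = 25, max_so_far = 25
Position 5 (value -1): max_ending_here = 24, max_so_far = 25
Position 6 (value -14): max_ending_here = 10, max_so_far = 25
Position 7 (value 4): max_ending_here = 14, max_so_far = 25

Maximum subarray: [14, 11]
Maximum sum: 25

The maximum subarray is [14, 11] with sum 25. This subarray runs from index 3 to index 4.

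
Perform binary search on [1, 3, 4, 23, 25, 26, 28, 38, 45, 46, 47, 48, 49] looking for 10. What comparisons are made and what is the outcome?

Binary search for 10 in [1, 3, 4, 23, 25, 26, 28, 38, 45, 46, 47, 48, 49]:

lo=0, hi=12, mid=6, arr[mid]=28 -> 28 > 10, search left half
lo=0, hi=5, mid=2, arr[mid]=4 -> 4 < 10, search right half
lo=3, hi=5, mid=4, arr[mid]=25 -> 25 > 10, search left half
lo=3, hi=3, mid=3, arr[mid]=23 -> 23 > 10, search left half
lo=3 > hi=2, target 10 not found

Binary search determines that 10 is not in the array after 4 comparisons. The search space was exhausted without finding the target.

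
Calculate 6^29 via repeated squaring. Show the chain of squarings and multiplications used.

Computing 6^29 by squaring (build up from 6^1; each line after the first costs one multiplication):

6^1 = 6
6^2 = (6^1)^2 = 6^2 = 36
6^3 = 6 * 6^2 = 6 * 36 = 216
6^6 = (6^3)^2 = 216^2 = 46656
6^7 = 6 * 6^6 = 6 * 46656 = 279936
6^14 = (6^7)^2 = 279936^2 = 78364164096
6^28 = (6^14)^2 = 78364164096^2 = 6140942214464815497216
6^29 = 6 * 6^28 = 6 * 6140942214464815497216 = 36845653286788892983296

Result: 36845653286788892983296
Multiplications needed: 7 (7 lines after 6^1)

6^29 = 36845653286788892983296. Using exponentiation by squaring, this requires 7 multiplications. The key idea: if the exponent is even, square the half-power; if odd, multiply by the base once.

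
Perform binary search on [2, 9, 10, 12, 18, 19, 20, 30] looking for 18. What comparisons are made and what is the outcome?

Binary search for 18 in [2, 9, 10, 12, 18, 19, 20, 30]:

lo=0, hi=7, mid=3, arr[mid]=12 -> 12 < 18, search right half
lo=4, hi=7, mid=5, arr[mid]=19 -> 19 > 18, search left half
lo=4, hi=4, mid=4, arr[mid]=18 -> Found target at index 4!

Binary search finds 18 at index 4 after 3 comparisons. The search repeatedly halves the search space by comparing with the middle element.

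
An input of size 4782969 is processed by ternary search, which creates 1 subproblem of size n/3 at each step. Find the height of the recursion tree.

For divide and conquer with division factor 3:

Problem sizes at each level:
Level 0: 4782969
Level 1: 1594323
Level 2: 531441
Level 3: 177147
Level 4: 59049
Level 5: 19683
Level 6: 6561
Level 7: 2187
Level 8: 729
Level 9: 243
Level 10: 81
Level 11: 27
Level 12: 9
Level 13: 3
Level 14: 1

The root is level 0 and the size-1 base case is level 14 (the tree spans levels 0 through 14, i.e. 15 levels counting the root), so the depth is the number of divisions: log_3(4782969) = 14

The recursion tree depth is log_3(4782969) = 14. At each level, the problem size is divided by 3, so it takes 14 divisions to reduce to a base case of size 1. The algorithm makes 1 recursive call at each level.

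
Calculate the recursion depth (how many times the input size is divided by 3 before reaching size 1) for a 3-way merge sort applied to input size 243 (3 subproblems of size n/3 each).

For divide and conquer with division factor 3:

Problem sizes at each level:
Level 0: 243
Level 1: 81
Level 2: 27
Level 3: 9
Level 4: 3
Level 5: 1

The root is level 0 and the size-1 base case is level 5 (the tree spans levels 0 through 5, i.e. 6 levels counting the root), so the depth is the number of divisions: log_3(243) = 5

The recursion tree depth is log_3(243) = 5. At each level, the problem size is divided by 3, so it takes 5 divisions to reduce to a base case of size 1. The algorithm makes 3 recursive calls at each level.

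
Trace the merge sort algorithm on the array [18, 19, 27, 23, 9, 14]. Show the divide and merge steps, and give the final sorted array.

Merge sort trace:

Split: [18, 19, 27, 23, 9, 14] -> [18, 19, 27] and [23, 9, 14]
  Split: [18, 19, 27] -> [18] and [19, 27]
    Split: [19, 27] -> [19] and [27]
    Merge: [19] + [27] -> [19, 27]
  Merge: [18] + [19, 27] -> [18, 19, 27]
  Split: [23, 9, 14] -> [23] and [9, 14]
    Split: [9, 14] -> [9] and [14]
    Merge: [9] + [14] -> [9, 14]
  Merge: [23] + [9, 14] -> [9, 14, 23]
Merge: [18, 19, 27] + [9, 14, 23] -> [9, 14, 18, 19, 23, 27]

Final sorted array: [9, 14, 18, 19, 23, 27]

The merge sort proceeds by recursively splitting the array and merging sorted halves.
After all merges, the sorted array is [9, 14, 18, 19, 23, 27].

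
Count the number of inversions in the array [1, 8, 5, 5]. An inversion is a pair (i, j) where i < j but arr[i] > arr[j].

Finding inversions in [1, 8, 5, 5]:

(1, 2): arr[1]=8 > arr[2]=5
(1, 3): arr[1]=8 > arr[3]=5

Total inversions: 2

The array has 2 inversion(s): (1,2), (1,3). Each pair (i,j) satisfies i < j and arr[i] > arr[j].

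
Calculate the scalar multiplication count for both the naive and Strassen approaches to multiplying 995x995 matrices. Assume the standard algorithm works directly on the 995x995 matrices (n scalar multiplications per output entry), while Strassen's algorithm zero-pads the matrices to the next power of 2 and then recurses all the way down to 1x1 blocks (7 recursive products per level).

Matrix multiplication for 995x995 matrices:

Strassen's algorithm requires power-of-2 dimensions. Pad 995x995 to 1024x1024 (next power of 2).

Standard algorithm: 995^3 = 985074875 multiplications
Strassen's algorithm: 7^(log2(1024)) = 7^10 = 282475249 multiplications
Savings: 985074875 - 282475249 = 702599626 multiplications

Standard: 985074875 multiplications (995^3). Strassen: 282475249 multiplications (7^10, after padding to 1024x1024). Strassen reduces 8 recursive multiplications to 7 at each level.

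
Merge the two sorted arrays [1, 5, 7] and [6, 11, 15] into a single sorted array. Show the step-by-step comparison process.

Merging process:

Compare 1 vs 6: take 1 from left. Merged: [1]
Compare 5 vs 6: take 5 from left. Merged: [1, 5]
Compare 7 vs 6: take 6 from right. Merged: [1, 5, 6]
Compare 7 vs 11: take 7 from left. Merged: [1, 5, 6, 7]
Append remaining from right: [11, 15]. Merged: [1, 5, 6, 7, 11, 15]

Final merged array: [1, 5, 6, 7, 11, 15]
Total comparisons: 4

The merged array is [1, 5, 6, 7, 11, 15], requiring 4 comparisons. The merge step runs in O(n) time where n is the total number of elements.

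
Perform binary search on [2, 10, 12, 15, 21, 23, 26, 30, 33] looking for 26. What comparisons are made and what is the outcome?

Binary search for 26 in [2, 10, 12, 15, 21, 23, 26, 30, 33]:

lo=0, hi=8, mid=4, arr[mid]=21 -> 21 < 26, search right half
lo=5, hi=8, mid=6, arr[mid]=26 -> Found target at index 6!

Binary search finds 26 at index 6 after 2 comparisons. The search repeatedly halves the search space by comparing with the middle element.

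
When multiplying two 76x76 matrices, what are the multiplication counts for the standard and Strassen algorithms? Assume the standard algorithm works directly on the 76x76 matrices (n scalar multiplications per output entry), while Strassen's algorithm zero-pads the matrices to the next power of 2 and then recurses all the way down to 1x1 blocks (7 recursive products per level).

Matrix multiplication for 76x76 matrices:

Strassen's algorithm requires power-of-2 dimensions. Pad 76x76 to 128x128 (next power of 2).

Standard algorithm: 76^3 = 438976 multiplications
Strassen's algorithm: 7^(log2(128)) = 7^7 = 823543 multiplications
Difference: 438976 - 823543 = -384567 (Strassen uses MORE here due to padding overhead — for small or just-over-power-of-2 n, padding can outweigh the per-level savings)

Standard: 438976 multiplications (76^3). Strassen: 823543 multiplications (7^7, after padding to 128x128). Strassen reduces 8 recursive multiplications to 7 at each level.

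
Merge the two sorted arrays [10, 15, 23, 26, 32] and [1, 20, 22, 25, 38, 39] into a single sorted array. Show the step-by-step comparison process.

Merging process:

Compare 10 vs 1: take 1 from right. Merged: [1]
Compare 10 vs 20: take 10 from left. Merged: [1, 10]
Compare 15 vs 20: take 15 from left. Merged: [1, 10, 15]
Compare 23 vs 20: take 20 from right. Merged: [1, 10, 15, 20]
Compare 23 vs 22: take 22 from right. Merged: [1, 10, 15, 20, 22]
Compare 23 vs 25: take 23 from left. Merged: [1, 10, 15, 20, 22, 23]
Compare 26 vs 25: take 25 from right. Merged: [1, 10, 15, 20, 22, 23, 25]
Compare 26 vs 38: take 26 from left. Merged: [1, 10, 15, 20, 22, 23, 25, 26]
Compare 32 vs 38: take 32 from left. Merged: [1, 10, 15, 20, 22, 23, 25, 26, 32]
Append remaining from right: [38, 39]. Merged: [1, 10, 15, 20, 22, 23, 25, 26, 32, 38, 39]

Final merged array: [1, 10, 15, 20, 22, 23, 25, 26, 32, 38, 39]
Total comparisons: 9

The merged array is [1, 10, 15, 20, 22, 23, 25, 26, 32, 38, 39], requiring 9 comparisons. The merge step runs in O(n) time where n is the total number of elements.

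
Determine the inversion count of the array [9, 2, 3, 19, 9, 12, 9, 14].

Finding inversions in [9, 2, 3, 19, 9, 12, 9, 14]:

(0, 1): arr[0]=9 > arr[1]=2
(0, 2): arr[0]=9 > arr[2]=3
(3, 4): arr[3]=19 > arr[4]=9
(3, 5): arr[3]=19 > arr[5]=12
(3, 6): arr[3]=19 > arr[6]=9
(3, 7): arr[3]=19 > arr[7]=14
(5, 6): arr[5]=12 > arr[6]=9

Total inversions: 7

The array has 7 inversion(s): (0,1), (0,2), (3,4), (3,5), (3,6), (3,7), (5,6). Each pair (i,j) satisfies i < j and arr[i] > arr[j].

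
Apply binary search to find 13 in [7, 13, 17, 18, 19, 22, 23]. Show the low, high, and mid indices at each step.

Binary search for 13 in [7, 13, 17, 18, 19, 22, 23]:

lo=0, hi=6, mid=3, arr[mid]=18 -> 18 > 13, search left half
lo=0, hi=2, mid=1, arr[mid]=13 -> Found target at index 1!

Binary search finds 13 at index 1 after 2 comparisons. The search repeatedly halves the search space by comparing with the middle element.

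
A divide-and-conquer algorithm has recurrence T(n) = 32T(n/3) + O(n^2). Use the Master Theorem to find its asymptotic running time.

Master Theorem for T(n) = 32T(n/3) + O(n^2):

a = 32, b = 3, c = 2
log_b(a) = log_3(32) = 3.1546

Case 1: c = 2 < log_3(32) = 3.1546
T(n) = O(n^(log_3 32))

For T(n) = 32T(n/3) + O(n^2): log_3(32) = 3.1546. This is Case 1 of the Master Theorem (c < log_b(a), work dominated by leaves), giving O(n^(log_3 32)).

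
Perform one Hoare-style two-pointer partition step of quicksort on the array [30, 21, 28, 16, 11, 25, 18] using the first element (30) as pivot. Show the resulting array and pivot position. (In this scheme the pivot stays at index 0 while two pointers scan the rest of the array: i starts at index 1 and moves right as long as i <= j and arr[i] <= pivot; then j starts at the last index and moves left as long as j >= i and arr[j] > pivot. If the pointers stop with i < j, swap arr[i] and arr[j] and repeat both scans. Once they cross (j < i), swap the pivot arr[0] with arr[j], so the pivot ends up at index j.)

Hoare-style two-pointer partition with pivot = 30:

Initial array: [30, 21, 28, 16, 11, 25, 18]

Pointers start at i = 1, j = 6.
i ends at 7, j ends at 6: the pointers have crossed (j < i), so scanning stops.

Swap pivot arr[0] with arr[6] to place pivot at position 6: [18, 21, 28, 16, 11, 25, 30]
Pivot position: 6

After partitioning with pivot 30, the array becomes [18, 21, 28, 16, 11, 25, 30]. The pivot is placed at index 6. All elements to the left of the pivot are <= 30, and all elements to the right are > 30.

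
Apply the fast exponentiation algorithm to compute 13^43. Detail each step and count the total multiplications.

Computing 13^43 by squaring (build up from 13^1; each line after the first costs one multiplication):

13^1 = 13
13^2 = (13^1)^2 = 13^2 = 169
13^4 = (13^2)^2 = 169^2 = 28561
13^5 = 13 * 13^4 = 13 * 28561 = 371293
13^10 = (13^5)^2 = 371293^2 = 137858491849
13^20 = (13^10)^2 = 137858491849^2 = 19004963774880799438801
13^21 = 13 * 13^20 = 13 * 19004963774880799438801 = 247064529073450392704413
13^42 = (13^21)^2 = 247064529073450392704413^2 = 61040881526285814362156628321386486455989674569
13^43 = 13 * 13^42 = 13 * 61040881526285814362156628321386486455989674569 = 793531459841715586708036168178024323927865769397

Result: 793531459841715586708036168178024323927865769397
Multiplications needed: 8 (8 lines after 13^1)

13^43 = 793531459841715586708036168178024323927865769397. Using exponentiation by squaring, this requires 8 multiplications. The key idea: if the exponent is even, square the half-power; if odd, multiply by the base once.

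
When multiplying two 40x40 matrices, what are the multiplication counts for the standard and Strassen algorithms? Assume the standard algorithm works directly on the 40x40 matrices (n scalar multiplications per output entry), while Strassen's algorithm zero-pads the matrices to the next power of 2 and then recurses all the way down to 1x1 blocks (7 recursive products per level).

Matrix multiplication for 40x40 matrices:

Strassen's algorithm requires power-of-2 dimensions. Pad 40x40 to 64x64 (next power of 2).

Standard algorithm: 40^3 = 64000 multiplications
Strassen's algorithm: 7^(log2(64)) = 7^6 = 117649 multiplications
Difference: 64000 - 117649 = -53649 (Strassen uses MORE here due to padding overhead — for small or just-over-power-of-2 n, padding can outweigh the per-level savings)

Standard: 64000 multiplications (40^3). Strassen: 117649 multiplications (7^6, after padding to 64x64). Strassen reduces 8 recursive multiplications to 7 at each level.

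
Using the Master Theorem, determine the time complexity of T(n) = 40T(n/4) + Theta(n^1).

Master Theorem for T(n) = 40T(n/4) + O(n^1):

a = 40, b = 4, c = 1
log_b(a) = log_4(40) = 2.6610

Case 1: c = 1 < log_4(40) = 2.6610
T(n) = O(n^(log_4 40))

For T(n) = 40T(n/4) + O(n^1): log_4(40) = 2.6610. This is Case 1 of the Master Theorem (c < log_b(a), work dominated by leaves), giving O(n^(log_4 40)).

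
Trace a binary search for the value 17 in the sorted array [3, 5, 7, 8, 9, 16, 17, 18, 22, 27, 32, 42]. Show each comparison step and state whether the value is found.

Binary search for 17 in [3, 5, 7, 8, 9, 16, 17, 18, 22, 27, 32, 42]:

lo=0, hi=11, mid=5, arr[mid]=16 -> 16 < 17, search right half
lo=6, hi=11, mid=8, arr[mid]=22 -> 22 > 17, search left half
lo=6, hi=7, mid=6, arr[mid]=17 -> Found target at index 6!

Binary search finds 17 at index 6 after 3 comparisons. The search repeatedly halves the search space by comparing with the middle element.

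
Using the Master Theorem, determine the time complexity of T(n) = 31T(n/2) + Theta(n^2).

Master Theorem for T(n) = 31T(n/2) + O(n^2):

a = 31, b = 2, c = 2
log_b(a) = log_2(31) = 4.9542

Case 1: c = 2 < log_2(31) = 4.9542
T(n) = O(n^(log_2 31))

For T(n) = 31T(n/2) + O(n^2): log_2(31) = 4.9542. This is Case 1 of the Master Theorem (c < log_b(a), work dominated by leaves), giving O(n^(log_2 31)).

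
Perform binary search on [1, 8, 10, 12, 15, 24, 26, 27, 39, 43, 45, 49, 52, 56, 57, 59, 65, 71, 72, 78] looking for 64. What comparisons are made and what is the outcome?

Binary search for 64 in [1, 8, 10, 12, 15, 24, 26, 27, 39, 43, 45, 49, 52, 56, 57, 59, 65, 71, 72, 78]:

lo=0, hi=19, mid=9, arr[mid]=43 -> 43 < 64, search right half
lo=10, hi=19, mid=14, arr[mid]=57 -> 57 < 64, search right half
lo=15, hi=19, mid=17, arr[mid]=71 -> 71 > 64, search left half
lo=15, hi=16, mid=15, arr[mid]=59 -> 59 < 64, search right half
lo=16, hi=16, mid=16, arr[mid]=65 -> 65 > 64, search left half
lo=16 > hi=15, target 64 not found

Binary search determines that 64 is not in the array after 5 comparisons. The search space was exhausted without finding the target.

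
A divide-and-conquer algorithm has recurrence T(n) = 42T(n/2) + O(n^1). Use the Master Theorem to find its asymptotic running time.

Master Theorem for T(n) = 42T(n/2) + O(n^1):

a = 42, b = 2, c = 1
log_b(a) = log_2(42) = 5.3923

Case 1: c = 1 < log_2(42) = 5.3923
T(n) = O(n^(log_2 42))

For T(n) = 42T(n/2) + O(n^1): log_2(42) = 5.3923. This is Case 1 of the Master Theorem (c < log_b(a), work dominated by leaves), giving O(n^(log_2 42)).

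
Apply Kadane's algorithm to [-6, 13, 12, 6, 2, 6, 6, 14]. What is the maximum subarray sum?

Using Kadane's algorithm on [-6, 13, 12, 6, 2, 6, 6, 14]:

Scanning through the array:
Position 1 (value 13): max_ending_here = 13, max_so_far = 13
Position 2 (value 12): max_ending_here = 25, max_so_far = 25
Position 3 (value 6): max_ending_here = 31, max_so_far = 31
Position 4 (value 2): max_ending_here = 33, max_so_far = 33
Position 5 (value 6): max_ending_here = 39, max_so_far = 39
Position 6 (value 6): max_ending_here = 45, max_so_far = 45
Position 7 (value 14): max_ending_here = 59, max_so_far = 59

Maximum subarray: [13, 12, 6, 2, 6, 6, 14]
Maximum sum: 59

The maximum subarray is [13, 12, 6, 2, 6, 6, 14] with sum 59. This subarray runs from index 1 to index 7.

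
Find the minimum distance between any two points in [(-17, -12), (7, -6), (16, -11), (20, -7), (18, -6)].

Computing all pairwise distances among 5 points:

d((-17, -12), (7, -6)) = 24.7386
d((-17, -12), (16, -11)) = 33.0151
d((-17, -12), (20, -7)) = 37.3363
d((-17, -12), (18, -6)) = 35.5106
d((7, -6), (16, -11)) = 10.2956
d((7, -6), (20, -7)) = 13.0384
d((7, -6), (18, -6)) = 11.0
d((16, -11), (20, -7)) = 5.6569
d((16, -11), (18, -6)) = 5.3852
d((20, -7), (18, -6)) = 2.2361 <-- minimum

Closest pair: (20, -7) and (18, -6) with distance 2.2361

The closest pair is (20, -7) and (18, -6) with Euclidean distance 2.2361. For 5 points, brute-force pairwise comparison is shown above. For large n, the divide-and-conquer algorithm (sort by x, recurse on halves, check the dividing strip) achieves O(n log n).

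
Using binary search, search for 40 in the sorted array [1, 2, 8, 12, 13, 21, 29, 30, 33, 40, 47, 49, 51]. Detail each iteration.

Binary search for 40 in [1, 2, 8, 12, 13, 21, 29, 30, 33, 40, 47, 49, 51]:

lo=0, hi=12, mid=6, arr[mid]=29 -> 29 < 40, search right half
lo=7, hi=12, mid=9, arr[mid]=40 -> Found target at index 9!

Binary search finds 40 at index 9 after 2 comparisons. The search repeatedly halves the search space by comparing with the middle element.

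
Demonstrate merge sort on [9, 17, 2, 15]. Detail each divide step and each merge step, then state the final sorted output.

Merge sort trace:

Split: [9, 17, 2, 15] -> [9, 17] and [2, 15]
  Split: [9, 17] -> [9] and [17]
  Merge: [9] + [17] -> [9, 17]
  Split: [2, 15] -> [2] and [15]
  Merge: [2] + [15] -> [2, 15]
Merge: [9, 17] + [2, 15] -> [2, 9, 15, 17]

Final sorted array: [2, 9, 15, 17]

The merge sort proceeds by recursively splitting the array and merging sorted halves.
After all merges, the sorted array is [2, 9, 15, 17].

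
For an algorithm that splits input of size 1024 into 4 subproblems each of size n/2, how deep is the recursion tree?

For divide and conquer with division factor 2:

Problem sizes at each level:
Level 0: 1024
Level 1: 512
Level 2: 256
Level 3: 128
Level 4: 64
Level 5: 32
Level 6: 16
Level 7: 8
Level 8: 4
Level 9: 2
Level 10: 1

The root is level 0 and the size-1 base case is level 10 (the tree spans levels 0 through 10, i.e. 11 levels counting the root), so the depth is the number of divisions: log_2(1024) = 10

The recursion tree depth is log_2(1024) = 10. At each level, the problem size is divided by 2, so it takes 10 divisions to reduce to a base case of size 1. The algorithm makes 4 recursive calls at each level.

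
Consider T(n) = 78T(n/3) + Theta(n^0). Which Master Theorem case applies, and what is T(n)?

Master Theorem for T(n) = 78T(n/3) + O(n^0):

a = 78, b = 3, c = 0
log_b(a) = log_3(78) = 3.9656

Case 1: c = 0 < log_3(78) = 3.9656
T(n) = O(n^(log_3 78))

For T(n) = 78T(n/3) + O(n^0): log_3(78) = 3.9656. This is Case 1 of the Master Theorem (c < log_b(a), work dominated by leaves), giving O(n^(log_3 78)).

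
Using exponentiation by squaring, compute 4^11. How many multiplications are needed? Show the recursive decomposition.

Computing 4^11 by squaring (build up from 4^1; each line after the first costs one multiplication):

4^1 = 4
4^2 = (4^1)^2 = 4^2 = 16
4^4 = (4^2)^2 = 16^2 = 256
4^5 = 4 * 4^4 = 4 * 256 = 1024
4^10 = (4^5)^2 = 1024^2 = 1048576
4^11 = 4 * 4^10 = 4 * 1048576 = 4194304

Result: 4194304
Multiplications needed: 5 (5 lines after 4^1)

4^11 = 4194304. Using exponentiation by squaring, this requires 5 multiplications. The key idea: if the exponent is even, square the half-power; if odd, multiply by the base once.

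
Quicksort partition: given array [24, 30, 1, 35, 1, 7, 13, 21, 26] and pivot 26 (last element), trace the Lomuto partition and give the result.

Lomuto partition with pivot = 26:

Initial array: [24, 30, 1, 35, 1, 7, 13, 21, 26]

arr[0]=24 <= 26: swap with position 0, array becomes [24, 30, 1, 35, 1, 7, 13, 21, 26]
arr[1]=30 > 26: no swap
arr[2]=1 <= 26: swap with position 1, array becomes [24, 1, 30, 35, 1, 7, 13, 21, 26]
arr[3]=35 > 26: no swap
arr[4]=1 <= 26: swap with position 2, array becomes [24, 1, 1, 35, 30, 7, 13, 21, 26]
arr[5]=7 <= 26: swap with position 3, array becomes [24, 1, 1, 7, 30, 35, 13, 21, 26]
arr[6]=13 <= 26: swap with position 4, array becomes [24, 1, 1, 7, 13, 35, 30, 21, 26]
arr[7]=21 <= 26: swap with position 5, array becomes [24, 1, 1, 7, 13, 21, 30, 35, 26]

Place pivot at position 6: [24, 1, 1, 7, 13, 21, 26, 35, 30]
Pivot position: 6

After partitioning with pivot 26, the array becomes [24, 1, 1, 7, 13, 21, 26, 35, 30]. The pivot is placed at index 6. All elements to the left of the pivot are <= 26, and all elements to the right are > 26.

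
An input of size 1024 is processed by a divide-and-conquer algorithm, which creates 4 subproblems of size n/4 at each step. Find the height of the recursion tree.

For divide and conquer with division factor 4:

Problem sizes at each level:
Level 0: 1024
Level 1: 256
Level 2: 64
Level 3: 16
Level 4: 4
Level 5: 1

The root is level 0 and the size-1 base case is level 5 (the tree spans levels 0 through 5, i.e. 6 levels counting the root), so the depth is the number of divisions: log_4(1024) = 5

The recursion tree depth is log_4(1024) = 5. At each level, the problem size is divided by 4, so it takes 5 divisions to reduce to a base case of size 1. The algorithm makes 4 recursive calls at each level.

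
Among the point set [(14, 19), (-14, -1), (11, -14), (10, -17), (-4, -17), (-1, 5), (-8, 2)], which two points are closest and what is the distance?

Computing all pairwise distances among 7 points:

d((14, 19), (-14, -1)) = 34.4093
d((14, 19), (11, -14)) = 33.1361
d((14, 19), (10, -17)) = 36.2215
d((14, 19), (-4, -17)) = 40.2492
d((14, 19), (-1, 5)) = 20.5183
d((14, 19), (-8, 2)) = 27.8029
d((-14, -1), (11, -14)) = 28.178
d((-14, -1), (10, -17)) = 28.8444
d((-14, -1), (-4, -17)) = 18.868
d((-14, -1), (-1, 5)) = 14.3178
d((-14, -1), (-8, 2)) = 6.7082
d((11, -14), (10, -17)) = 3.1623 <-- minimum
d((11, -14), (-4, -17)) = 15.2971
d((11, -14), (-1, 5)) = 22.4722
d((11, -14), (-8, 2)) = 24.8395
d((10, -17), (-4, -17)) = 14.0
d((10, -17), (-1, 5)) = 24.5967
d((10, -17), (-8, 2)) = 26.1725
d((-4, -17), (-1, 5)) = 22.2036
d((-4, -17), (-8, 2)) = 19.4165
d((-1, 5), (-8, 2)) = 7.6158

Closest pair: (11, -14) and (10, -17) with distance 3.1623

The closest pair is (11, -14) and (10, -17) with Euclidean distance 3.1623. For 7 points, brute-force pairwise comparison is shown above. For large n, the divide-and-conquer algorithm (sort by x, recurse on halves, check the dividing strip) achieves O(n log n).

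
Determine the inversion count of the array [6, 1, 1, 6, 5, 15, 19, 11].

Finding inversions in [6, 1, 1, 6, 5, 15, 19, 11]:

(0, 1): arr[0]=6 > arr[1]=1
(0, 2): arr[0]=6 > arr[2]=1
(0, 4): arr[0]=6 > arr[4]=5
(3, 4): arr[3]=6 > arr[4]=5
(5, 7): arr[5]=15 > arr[7]=11
(6, 7): arr[6]=19 > arr[7]=11

Total inversions: 6

The array has 6 inversion(s): (0,1), (0,2), (0,4), (3,4), (5,7), (6,7). Each pair (i,j) satisfies i < j and arr[i] > arr[j].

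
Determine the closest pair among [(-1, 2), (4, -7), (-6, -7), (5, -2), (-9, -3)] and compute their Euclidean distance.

Computing all pairwise distances among 5 points:

d((-1, 2), (4, -7)) = 10.2956
d((-1, 2), (-6, -7)) = 10.2956
d((-1, 2), (5, -2)) = 7.2111
d((-1, 2), (-9, -3)) = 9.434
d((4, -7), (-6, -7)) = 10.0
d((4, -7), (5, -2)) = 5.099
d((4, -7), (-9, -3)) = 13.6015
d((-6, -7), (5, -2)) = 12.083
d((-6, -7), (-9, -3)) = 5.0 <-- minimum
d((5, -2), (-9, -3)) = 14.0357

Closest pair: (-6, -7) and (-9, -3) with distance 5.0

The closest pair is (-6, -7) and (-9, -3) with Euclidean distance 5.0. For 5 points, brute-force pairwise comparison is shown above. For large n, the divide-and-conquer algorithm (sort by x, recurse on halves, check the dividing strip) achieves O(n log n).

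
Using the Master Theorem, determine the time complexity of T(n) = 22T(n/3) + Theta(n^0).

Master Theorem for T(n) = 22T(n/3) + O(n^0):

a = 22, b = 3, c = 0
log_b(a) = log_3(22) = 2.8136

Case 1: c = 0 < log_3(22) = 2.8136
T(n) = O(n^(log_3 22))

For T(n) = 22T(n/3) + O(n^0): log_3(22) = 2.8136. This is Case 1 of the Master Theorem (c < log_b(a), work dominated by leaves), giving O(n^(log_3 22)).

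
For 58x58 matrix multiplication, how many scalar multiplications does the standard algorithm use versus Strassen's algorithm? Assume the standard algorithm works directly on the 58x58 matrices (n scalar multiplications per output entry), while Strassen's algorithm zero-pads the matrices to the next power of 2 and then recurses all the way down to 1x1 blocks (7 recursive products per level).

Matrix multiplication for 58x58 matrices:

Strassen's algorithm requires power-of-2 dimensions. Pad 58x58 to 64x64 (next power of 2).

Standard algorithm: 58^3 = 195112 multiplications
Strassen's algorithm: 7^(log2(64)) = 7^6 = 117649 multiplications
Savings: 195112 - 117649 = 77463 multiplications

Standard: 195112 multiplications (58^3). Strassen: 117649 multiplications (7^6, after padding to 64x64). Strassen reduces 8 recursive multiplications to 7 at each level.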